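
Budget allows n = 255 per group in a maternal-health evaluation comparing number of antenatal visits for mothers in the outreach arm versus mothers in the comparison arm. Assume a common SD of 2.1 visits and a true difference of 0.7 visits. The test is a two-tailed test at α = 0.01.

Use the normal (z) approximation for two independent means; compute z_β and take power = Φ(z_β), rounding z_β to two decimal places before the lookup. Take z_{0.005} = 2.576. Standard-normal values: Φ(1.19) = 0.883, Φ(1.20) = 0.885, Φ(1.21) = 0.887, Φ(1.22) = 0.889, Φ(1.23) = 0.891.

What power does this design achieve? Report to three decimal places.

z_β = δ·√(n/(σ₁²+σ₂²)) − z_{α/2}
    = 0.7 · √(255/8.82) − 2.576
    = 0.7 · 5.37695 − 2.576
    = 3.7639 − 2.576 = 1.1879 → 1.19
Power = Φ(1.19) = 0.883.

Power ≈ 0.883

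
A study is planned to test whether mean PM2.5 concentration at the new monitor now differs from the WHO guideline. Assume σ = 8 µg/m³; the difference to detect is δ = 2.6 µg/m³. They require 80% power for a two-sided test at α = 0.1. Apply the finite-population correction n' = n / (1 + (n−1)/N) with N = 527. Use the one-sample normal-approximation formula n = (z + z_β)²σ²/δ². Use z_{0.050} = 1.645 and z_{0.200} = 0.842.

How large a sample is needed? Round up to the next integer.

n = 53

n = (z_{α/2} + z_β)² · σ² / δ²
  = (1.645 + 0.842)² · 8² / 2.6²
  = 6.1852 · 64 / 6.76
  = 58.56
Finite-population correction (N = 527): 58.56 / (1 + (58.56 − 1)/527) = 52.79.
Round up → n = 53.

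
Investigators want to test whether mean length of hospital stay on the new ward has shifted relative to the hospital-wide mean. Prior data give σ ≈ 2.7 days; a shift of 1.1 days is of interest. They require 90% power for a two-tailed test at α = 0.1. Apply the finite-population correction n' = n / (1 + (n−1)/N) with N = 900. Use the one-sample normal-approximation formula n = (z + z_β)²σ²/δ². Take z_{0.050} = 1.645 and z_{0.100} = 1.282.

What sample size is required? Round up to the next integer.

n = (z_{α/2} + z_β)² · σ² / δ²
  = (1.645 + 1.282)² · 2.7² / 1.1²
  = 8.5673 · 7.29 / 1.21
  = 51.62
Finite-population correction (N = 900): 51.62 / (1 + (51.62 − 1)/900) = 48.87.
Round up → n = 49.

n = 49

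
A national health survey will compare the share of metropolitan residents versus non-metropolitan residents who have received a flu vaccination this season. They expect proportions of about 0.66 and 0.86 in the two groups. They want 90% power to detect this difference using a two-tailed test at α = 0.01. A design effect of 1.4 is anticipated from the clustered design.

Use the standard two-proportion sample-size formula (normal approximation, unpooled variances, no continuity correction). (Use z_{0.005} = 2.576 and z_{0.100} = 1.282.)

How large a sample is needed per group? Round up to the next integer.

n = 180 per group

n = (z_{α/2} + z_β)² · [p₁(1−p₁) + p₂(1−p₂)] / (p₁ − p₂)²
  = (2.576 + 1.282)² · (0.66·0.34 + 0.86·0.14) / (-0.20)²
  = (3.858)² · (0.2244 + 0.1204) / 0.0400
  = 14.8842 · 0.3448 / 0.0400
  = 128.30
Design effect: 1.4 × 128.30 = 179.62.
Round up → n = 180 per group.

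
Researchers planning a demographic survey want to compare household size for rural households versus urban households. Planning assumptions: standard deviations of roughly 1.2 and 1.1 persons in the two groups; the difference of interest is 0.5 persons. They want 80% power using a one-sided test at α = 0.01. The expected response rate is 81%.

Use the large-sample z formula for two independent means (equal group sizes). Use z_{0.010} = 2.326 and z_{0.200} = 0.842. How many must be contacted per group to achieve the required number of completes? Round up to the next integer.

n = 132 per group

n = (z_α + z_β)² · (σ₁² + σ₂²) / δ²
  = (2.326 + 0.842)² · (1.2² + 1.1² = 2.65) / 0.5²
  = 10.0362 · 2.65 / 0.25
  = 106.38
Adjust for 81% response: 106.38 / 0.81 = 131.34.
Round up → n = 132 per group.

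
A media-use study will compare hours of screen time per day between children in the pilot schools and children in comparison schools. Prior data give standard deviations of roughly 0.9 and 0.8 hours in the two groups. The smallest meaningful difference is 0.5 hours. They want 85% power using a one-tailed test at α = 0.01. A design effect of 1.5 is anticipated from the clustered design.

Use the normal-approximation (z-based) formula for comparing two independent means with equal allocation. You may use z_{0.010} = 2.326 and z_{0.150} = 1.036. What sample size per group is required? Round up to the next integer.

n = 99 per group

n = (z_α + z_β)² · (σ₁² + σ₂²) / δ²
  = (2.326 + 1.036)² · (0.9² + 0.8² = 1.45) / 0.5²
  = 11.3030 · 1.45 / 0.25
  = 65.56
Design effect: 1.5 × 65.56 = 98.34.
Round up → n = 99 per group.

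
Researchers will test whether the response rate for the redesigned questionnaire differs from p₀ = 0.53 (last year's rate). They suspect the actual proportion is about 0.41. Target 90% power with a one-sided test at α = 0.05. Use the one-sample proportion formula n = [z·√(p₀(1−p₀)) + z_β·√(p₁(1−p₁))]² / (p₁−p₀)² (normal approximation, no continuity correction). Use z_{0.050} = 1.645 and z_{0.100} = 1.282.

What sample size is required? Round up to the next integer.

n = 147

n = [z_α·√(p₀q₀) + z_β·√(p₁q₁)]² / (p₁ − p₀)²
  = [1.645·√(0.53·0.47) + 1.282·√(0.41·0.59)]² / (-0.12)²
  = [1.645·0.4991 + 1.282·0.4918]² / 0.0144
  = [1.4515]² / 0.0144
  = 146.32
Round up → n = 147.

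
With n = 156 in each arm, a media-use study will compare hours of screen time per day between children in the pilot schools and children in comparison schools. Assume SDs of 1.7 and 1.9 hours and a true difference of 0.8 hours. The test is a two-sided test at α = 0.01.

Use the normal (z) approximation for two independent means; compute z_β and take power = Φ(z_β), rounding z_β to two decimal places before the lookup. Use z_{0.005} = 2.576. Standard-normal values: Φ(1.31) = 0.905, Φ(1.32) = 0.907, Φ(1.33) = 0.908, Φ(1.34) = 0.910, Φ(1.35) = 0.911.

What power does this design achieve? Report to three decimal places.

Power ≈ 0.910

z_β = δ·√(n/(σ₁²+σ₂²)) − z_{α/2}
    = 0.8 · √(156/6.5) − 2.576
    = 0.8 · 4.89898 − 2.576
    = 3.9192 − 2.576 = 1.3432 → 1.34
Power = Φ(1.34) = 0.910.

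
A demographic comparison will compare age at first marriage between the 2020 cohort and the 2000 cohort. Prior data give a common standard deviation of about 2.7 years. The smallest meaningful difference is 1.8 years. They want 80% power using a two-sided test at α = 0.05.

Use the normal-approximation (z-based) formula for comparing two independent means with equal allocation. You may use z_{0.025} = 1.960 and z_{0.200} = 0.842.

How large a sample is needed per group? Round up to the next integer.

n = 36 per group

n = (z_{α/2} + z_β)² · (σ₁² + σ₂²) / δ²
  = (1.960 + 0.842)² · (2·2.7² = 14.58) / 1.8²
  = 7.8512 · 14.58 / 3.24
  = 35.33
Round up → n = 36 per group.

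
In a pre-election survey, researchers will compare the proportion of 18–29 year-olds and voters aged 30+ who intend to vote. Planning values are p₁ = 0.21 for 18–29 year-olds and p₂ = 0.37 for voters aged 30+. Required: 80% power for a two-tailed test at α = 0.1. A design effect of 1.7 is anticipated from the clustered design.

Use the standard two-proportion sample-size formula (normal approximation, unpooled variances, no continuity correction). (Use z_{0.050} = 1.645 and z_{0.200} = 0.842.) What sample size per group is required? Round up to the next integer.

n = (z_{α/2} + z_β)² · [p₁(1−p₁) + p₂(1−p₂)] / (p₁ − p₂)²
  = (1.645 + 0.842)² · (0.21·0.79 + 0.37·0.63) / (-0.16)²
  = (2.487)² · (0.1659 + 0.2331) / 0.0256
  = 6.1852 · 0.3990 / 0.0256
  = 96.40
Design effect: 1.7 × 96.40 = 163.88.
Round up → n = 164 per group.

n = 164 per group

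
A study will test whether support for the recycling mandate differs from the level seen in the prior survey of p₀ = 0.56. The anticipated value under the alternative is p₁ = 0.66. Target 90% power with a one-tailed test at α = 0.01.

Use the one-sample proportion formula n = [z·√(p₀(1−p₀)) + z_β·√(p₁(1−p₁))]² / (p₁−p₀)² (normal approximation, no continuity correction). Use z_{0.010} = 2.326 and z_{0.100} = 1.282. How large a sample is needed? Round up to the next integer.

n = [z_α·√(p₀q₀) + z_β·√(p₁q₁)]² / (p₁ − p₀)²
  = [2.326·√(0.56·0.44) + 1.282·√(0.66·0.34)]² / (0.10)²
  = [2.326·0.4964 + 1.282·0.4737]² / 0.0100
  = [1.7619]² / 0.0100
  = 310.43
Round up → n = 311.

n = 311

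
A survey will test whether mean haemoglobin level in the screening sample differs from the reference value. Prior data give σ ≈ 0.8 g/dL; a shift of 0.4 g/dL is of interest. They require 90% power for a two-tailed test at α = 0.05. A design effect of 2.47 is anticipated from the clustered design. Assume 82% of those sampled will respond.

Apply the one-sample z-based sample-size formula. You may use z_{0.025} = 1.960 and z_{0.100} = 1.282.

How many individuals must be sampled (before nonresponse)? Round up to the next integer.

n = (z_{α/2} + z_β)² · σ² / δ²
  = (1.960 + 1.282)² · 0.8² / 0.4²
  = 10.5106 · 0.64 / 0.16
  = 42.04
Design effect: 2.47 × 42.04 = 103.84.
Adjust for 82% response: 103.84 / 0.82 = 126.64.
Round up → n = 127.

n = 127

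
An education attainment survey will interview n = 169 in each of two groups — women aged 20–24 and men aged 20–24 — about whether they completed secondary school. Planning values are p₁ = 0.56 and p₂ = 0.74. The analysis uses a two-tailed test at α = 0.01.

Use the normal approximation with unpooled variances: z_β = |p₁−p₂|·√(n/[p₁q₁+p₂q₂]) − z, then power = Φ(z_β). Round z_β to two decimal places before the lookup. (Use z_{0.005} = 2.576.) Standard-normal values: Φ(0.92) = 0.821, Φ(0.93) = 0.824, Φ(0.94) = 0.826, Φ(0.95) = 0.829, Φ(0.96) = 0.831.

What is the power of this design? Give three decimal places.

Power ≈ 0.831

z_β = |p₁−p₂|·√(n/[p₁q₁+p₂q₂]) − z_{α/2}
    = 0.18 · √(169/0.4388) − 2.576
    = 0.18 · 19.6250 − 2.576
    = 3.5325 − 2.576 = 0.9565 → 0.96
Power = Φ(0.96) = 0.831.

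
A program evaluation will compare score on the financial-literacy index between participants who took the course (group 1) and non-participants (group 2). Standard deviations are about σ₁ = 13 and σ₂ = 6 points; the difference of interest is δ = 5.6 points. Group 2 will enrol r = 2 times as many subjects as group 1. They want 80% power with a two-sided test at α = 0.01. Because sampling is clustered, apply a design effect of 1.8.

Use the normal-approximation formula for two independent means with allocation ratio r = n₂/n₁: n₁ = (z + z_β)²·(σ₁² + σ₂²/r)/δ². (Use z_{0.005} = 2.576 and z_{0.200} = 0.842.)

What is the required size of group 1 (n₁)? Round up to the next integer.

n₁ = 126

n₁ = (z_{α/2} + z_β)² · (σ₁² + σ₂²/r) / δ²
   = (2.576 + 0.842)² · (13² + 6²/2) / 5.6²
   = 11.6827 · (169 + 18) / 31.36
   = 11.6827 · 187 / 31.36
   = 69.66
Design effect: 1.8 × 69.66 = 125.40.
Round up → n₁ = 126; n₂ = r·n₁ = 2 × 126 = 252.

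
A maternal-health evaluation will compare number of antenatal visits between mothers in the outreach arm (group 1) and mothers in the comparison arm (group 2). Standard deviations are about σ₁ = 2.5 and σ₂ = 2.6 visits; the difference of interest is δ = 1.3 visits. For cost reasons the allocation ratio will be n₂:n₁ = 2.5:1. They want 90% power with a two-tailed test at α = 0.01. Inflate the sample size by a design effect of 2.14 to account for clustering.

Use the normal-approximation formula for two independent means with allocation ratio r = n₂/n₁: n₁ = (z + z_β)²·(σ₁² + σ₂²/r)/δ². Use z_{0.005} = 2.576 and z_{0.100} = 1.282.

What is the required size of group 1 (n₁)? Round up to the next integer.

n₁ = (z_{α/2} + z_β)² · (σ₁² + σ₂²/r) / δ²
   = (2.576 + 1.282)² · (2.5² + 2.6²/2.5) / 1.3²
   = 14.8842 · (6.25 + 2.704) / 1.69
   = 14.8842 · 8.954 / 1.69
   = 78.86
Design effect: 2.14 × 78.86 = 168.76.
Round up → n₁ = 169; n₂ = r·n₁ = 2.5 × 169 = 423.

n₁ = 169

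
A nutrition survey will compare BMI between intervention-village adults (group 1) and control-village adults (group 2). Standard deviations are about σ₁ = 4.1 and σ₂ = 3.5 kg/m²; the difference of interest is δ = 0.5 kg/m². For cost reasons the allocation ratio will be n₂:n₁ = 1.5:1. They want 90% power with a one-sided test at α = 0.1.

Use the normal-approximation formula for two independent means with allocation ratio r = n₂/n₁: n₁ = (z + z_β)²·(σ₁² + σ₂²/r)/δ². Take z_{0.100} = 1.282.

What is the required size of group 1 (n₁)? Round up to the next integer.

n₁ = (z_α + z_β)² · (σ₁² + σ₂²/r) / δ²
   = (1.282 + 1.282)² · (4.1² + 3.5²/1.5) / 0.5²
   = 6.5741 · (16.81 + 8.1667) / 0.25
   = 6.5741 · 24.9767 / 0.25
   = 656.80
Round up → n₁ = 657; n₂ = r·n₁ = 1.5 × 657 = 986.

n₁ = 657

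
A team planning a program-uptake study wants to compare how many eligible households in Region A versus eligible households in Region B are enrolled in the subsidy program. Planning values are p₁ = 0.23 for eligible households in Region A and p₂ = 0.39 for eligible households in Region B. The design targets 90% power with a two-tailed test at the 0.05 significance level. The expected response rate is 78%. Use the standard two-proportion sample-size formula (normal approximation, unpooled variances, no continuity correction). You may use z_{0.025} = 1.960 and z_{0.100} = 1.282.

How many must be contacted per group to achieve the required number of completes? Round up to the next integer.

n = 219 per group

n = (z_{α/2} + z_β)² · [p₁(1−p₁) + p₂(1−p₂)] / (p₁ − p₂)²
  = (1.960 + 1.282)² · (0.23·0.77 + 0.39·0.61) / (-0.16)²
  = (3.242)² · (0.1771 + 0.2379) / 0.0256
  = 10.5106 · 0.4150 / 0.0256
  = 170.39
Adjust for 78% response: 170.39 / 0.78 = 218.44.
Round up → n = 219 per group.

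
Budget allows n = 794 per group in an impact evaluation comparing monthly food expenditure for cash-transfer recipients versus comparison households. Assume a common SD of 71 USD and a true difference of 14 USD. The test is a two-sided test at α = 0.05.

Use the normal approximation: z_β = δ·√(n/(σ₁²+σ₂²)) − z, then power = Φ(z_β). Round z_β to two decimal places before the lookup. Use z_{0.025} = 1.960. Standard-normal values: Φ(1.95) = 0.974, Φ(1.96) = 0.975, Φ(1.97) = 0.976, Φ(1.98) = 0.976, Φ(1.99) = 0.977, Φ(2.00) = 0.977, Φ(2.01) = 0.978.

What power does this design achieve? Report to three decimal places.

Power ≈ 0.976

z_β = δ·√(n/(σ₁²+σ₂²)) − z_{α/2}
    = 14 · √(794/10082) − 1.960
    = 14 · 0.28063 − 1.960
    = 3.9288 − 1.960 = 1.9688 → 1.97
Power = Φ(1.97) = 0.976.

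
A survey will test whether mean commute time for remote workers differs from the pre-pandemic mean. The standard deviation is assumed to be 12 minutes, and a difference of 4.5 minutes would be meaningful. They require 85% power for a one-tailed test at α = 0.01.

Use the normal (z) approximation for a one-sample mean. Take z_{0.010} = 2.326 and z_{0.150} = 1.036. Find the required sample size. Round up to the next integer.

n = (z_α + z_β)² · σ² / δ²
  = (2.326 + 1.036)² · 12² / 4.5²
  = 11.3030 · 144 / 20.25
  = 80.38
Round up → n = 81.

n = 81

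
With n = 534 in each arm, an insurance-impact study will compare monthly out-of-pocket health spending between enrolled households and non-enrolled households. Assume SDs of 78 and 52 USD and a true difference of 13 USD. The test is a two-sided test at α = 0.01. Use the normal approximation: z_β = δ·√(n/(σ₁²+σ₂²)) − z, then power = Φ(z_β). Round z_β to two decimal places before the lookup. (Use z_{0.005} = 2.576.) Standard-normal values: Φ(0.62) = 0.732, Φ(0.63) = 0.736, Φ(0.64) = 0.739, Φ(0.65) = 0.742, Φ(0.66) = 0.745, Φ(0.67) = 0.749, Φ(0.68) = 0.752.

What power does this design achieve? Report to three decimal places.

z_β = δ·√(n/(σ₁²+σ₂²)) − z_{α/2}
    = 13 · √(534/8788) − 2.576
    = 13 · 0.24650 − 2.576
    = 3.2046 − 2.576 = 0.6286 → 0.63
Power = Φ(0.63) = 0.736.

Power ≈ 0.736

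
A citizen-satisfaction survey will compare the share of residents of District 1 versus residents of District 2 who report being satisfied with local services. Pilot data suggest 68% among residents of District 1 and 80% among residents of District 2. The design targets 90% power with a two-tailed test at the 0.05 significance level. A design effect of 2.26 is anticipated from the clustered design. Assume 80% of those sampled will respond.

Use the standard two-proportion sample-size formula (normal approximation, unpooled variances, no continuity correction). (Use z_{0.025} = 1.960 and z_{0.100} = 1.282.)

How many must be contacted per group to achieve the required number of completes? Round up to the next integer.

n = 779 per group

n = (z_{α/2} + z_β)² · [p₁(1−p₁) + p₂(1−p₂)] / (p₁ − p₂)²
  = (1.960 + 1.282)² · (0.68·0.32 + 0.80·0.20) / (-0.12)²
  = (3.242)² · (0.2176 + 0.1600) / 0.0144
  = 10.5106 · 0.3776 / 0.0144
  = 275.61
Design effect: 2.26 × 275.61 = 622.88.
Adjust for 80% response: 622.88 / 0.80 = 778.60.
Round up → n = 779 per group.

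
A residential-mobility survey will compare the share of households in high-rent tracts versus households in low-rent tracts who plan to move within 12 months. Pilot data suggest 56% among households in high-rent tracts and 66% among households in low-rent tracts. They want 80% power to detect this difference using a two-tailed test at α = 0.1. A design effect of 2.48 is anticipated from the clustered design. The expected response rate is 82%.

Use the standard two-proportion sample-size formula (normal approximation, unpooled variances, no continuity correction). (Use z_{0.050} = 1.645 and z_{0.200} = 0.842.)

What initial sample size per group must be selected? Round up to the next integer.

n = (z_{α/2} + z_β)² · [p₁(1−p₁) + p₂(1−p₂)] / (p₁ − p₂)²
  = (1.645 + 0.842)² · (0.56·0.44 + 0.66·0.34) / (-0.10)²
  = (2.487)² · (0.2464 + 0.2244) / 0.0100
  = 6.1852 · 0.4708 / 0.0100
  = 291.20
Design effect: 2.48 × 291.20 = 722.17.
Adjust for 82% response: 722.17 / 0.82 = 880.70.
Round up → n = 881 per group.

n = 881 per group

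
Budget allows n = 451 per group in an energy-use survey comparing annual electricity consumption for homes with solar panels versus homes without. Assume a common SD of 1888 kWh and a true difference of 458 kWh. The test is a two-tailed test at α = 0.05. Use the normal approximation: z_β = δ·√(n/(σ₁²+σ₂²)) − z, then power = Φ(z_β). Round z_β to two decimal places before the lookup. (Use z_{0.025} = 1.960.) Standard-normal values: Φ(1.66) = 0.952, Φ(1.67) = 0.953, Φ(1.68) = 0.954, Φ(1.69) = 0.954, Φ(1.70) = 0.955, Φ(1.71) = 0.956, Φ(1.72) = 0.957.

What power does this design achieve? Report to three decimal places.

z_β = δ·√(n/(σ₁²+σ₂²)) − z_{α/2}
    = 458 · √(451/7129088) − 1.960
    = 458 · 0.00795 − 1.960
    = 3.6428 − 1.960 = 1.6828 → 1.68
Power = Φ(1.68) = 0.954.

Power ≈ 0.954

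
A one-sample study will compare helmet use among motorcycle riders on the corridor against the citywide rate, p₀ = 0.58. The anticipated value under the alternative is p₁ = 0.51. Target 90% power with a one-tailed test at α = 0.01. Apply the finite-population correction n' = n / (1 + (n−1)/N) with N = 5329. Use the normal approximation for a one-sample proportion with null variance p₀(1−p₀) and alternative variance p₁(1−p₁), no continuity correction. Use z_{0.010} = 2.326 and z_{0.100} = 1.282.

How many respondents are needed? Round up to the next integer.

n = [z_α·√(p₀q₀) + z_β·√(p₁q₁)]² / (p₁ − p₀)²
  = [2.326·√(0.58·0.42) + 1.282·√(0.51·0.49)]² / (-0.07)²
  = [2.326·0.4936 + 1.282·0.4999]² / 0.0049
  = [1.7889]² / 0.0049
  = 653.09
Finite-population correction (N = 5329): 653.09 / (1 + (653.09 − 1)/5329) = 581.88.
Round up → n = 582.

n = 582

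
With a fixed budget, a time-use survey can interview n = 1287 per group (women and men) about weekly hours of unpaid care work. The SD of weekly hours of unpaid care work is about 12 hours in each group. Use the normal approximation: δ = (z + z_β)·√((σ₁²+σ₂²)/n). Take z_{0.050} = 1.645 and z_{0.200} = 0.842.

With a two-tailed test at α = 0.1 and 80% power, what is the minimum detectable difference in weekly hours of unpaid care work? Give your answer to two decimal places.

Minimum detectable difference ≈ 1.18 hours

δ = (z_{α/2} + z_β) · √((σ₁²+σ₂²)/n)
  = (1.645 + 0.842) · √(288/1287)
  = 2.487 · √0.22378
  = 2.487 · 0.4730
  = 1.1765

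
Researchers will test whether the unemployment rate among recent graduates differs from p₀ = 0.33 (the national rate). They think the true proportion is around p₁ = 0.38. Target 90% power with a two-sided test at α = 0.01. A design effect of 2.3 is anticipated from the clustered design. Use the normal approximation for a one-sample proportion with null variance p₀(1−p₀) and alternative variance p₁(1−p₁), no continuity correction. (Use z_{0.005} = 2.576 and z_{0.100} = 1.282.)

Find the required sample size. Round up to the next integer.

n = 3093

n = [z_{α/2}·√(p₀q₀) + z_β·√(p₁q₁)]² / (p₁ − p₀)²
  = [2.576·√(0.33·0.67) + 1.282·√(0.38·0.62)]² / (0.05)²
  = [2.576·0.4702 + 1.282·0.4854]² / 0.0025
  = [1.8335]² / 0.0025
  = 1344.74
Design effect: 2.3 × 1344.74 = 3092.90.
Round up → n = 3093.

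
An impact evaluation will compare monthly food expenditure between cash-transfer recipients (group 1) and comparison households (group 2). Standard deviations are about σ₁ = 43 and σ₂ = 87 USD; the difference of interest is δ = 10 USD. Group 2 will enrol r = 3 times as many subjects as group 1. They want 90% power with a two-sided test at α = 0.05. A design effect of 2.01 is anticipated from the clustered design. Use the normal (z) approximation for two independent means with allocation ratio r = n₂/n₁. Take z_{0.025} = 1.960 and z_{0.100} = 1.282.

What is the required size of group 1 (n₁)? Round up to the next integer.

n₁ = (z_{α/2} + z_β)² · (σ₁² + σ₂²/r) / δ²
   = (1.960 + 1.282)² · (43² + 87²/3) / 10²
   = 10.5106 · (1849 + 2523) / 100
   = 10.5106 · 4372 / 100
   = 459.52
Design effect: 2.01 × 459.52 = 923.64.
Round up → n₁ = 924; n₂ = r·n₁ = 3 × 924 = 2772.

n₁ = 924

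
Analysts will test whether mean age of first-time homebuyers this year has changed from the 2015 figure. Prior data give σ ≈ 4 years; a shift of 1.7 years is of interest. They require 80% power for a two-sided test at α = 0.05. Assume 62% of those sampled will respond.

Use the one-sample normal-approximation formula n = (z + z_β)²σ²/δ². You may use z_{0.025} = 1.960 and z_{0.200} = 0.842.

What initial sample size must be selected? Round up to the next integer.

n = 71

n = (z_{α/2} + z_β)² · σ² / δ²
  = (1.960 + 0.842)² · 4² / 1.7²
  = 7.8512 · 16 / 2.89
  = 43.47
Adjust for 62% response: 43.47 / 0.62 = 70.11.
Round up → n = 71.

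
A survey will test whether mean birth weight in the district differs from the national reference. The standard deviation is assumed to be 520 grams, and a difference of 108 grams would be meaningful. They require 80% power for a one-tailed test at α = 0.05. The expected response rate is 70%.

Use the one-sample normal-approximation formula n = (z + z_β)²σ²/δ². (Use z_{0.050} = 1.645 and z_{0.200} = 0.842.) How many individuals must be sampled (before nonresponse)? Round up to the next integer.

n = 205

n = (z_α + z_β)² · σ² / δ²
  = (1.645 + 0.842)² · 520² / 108²
  = 6.1852 · 270400 / 11664
  = 143.39
Adjust for 70% response: 143.39 / 0.70 = 204.84.
Round up → n = 205.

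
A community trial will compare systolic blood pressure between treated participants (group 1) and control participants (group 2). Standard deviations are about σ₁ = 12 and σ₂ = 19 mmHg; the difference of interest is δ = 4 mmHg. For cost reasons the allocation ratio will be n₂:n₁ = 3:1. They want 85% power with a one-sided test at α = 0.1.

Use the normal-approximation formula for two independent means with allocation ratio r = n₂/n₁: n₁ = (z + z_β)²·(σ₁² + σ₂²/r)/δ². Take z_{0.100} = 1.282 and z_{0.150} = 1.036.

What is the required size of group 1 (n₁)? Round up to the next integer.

n₁ = (z_α + z_β)² · (σ₁² + σ₂²/r) / δ²
   = (1.282 + 1.036)² · (12² + 19²/3) / 4²
   = 5.3731 · (144 + 120.3333) / 16
   = 5.3731 · 264.3333 / 16
   = 88.77
Round up → n₁ = 89; n₂ = r·n₁ = 3 × 89 = 267.

n₁ = 89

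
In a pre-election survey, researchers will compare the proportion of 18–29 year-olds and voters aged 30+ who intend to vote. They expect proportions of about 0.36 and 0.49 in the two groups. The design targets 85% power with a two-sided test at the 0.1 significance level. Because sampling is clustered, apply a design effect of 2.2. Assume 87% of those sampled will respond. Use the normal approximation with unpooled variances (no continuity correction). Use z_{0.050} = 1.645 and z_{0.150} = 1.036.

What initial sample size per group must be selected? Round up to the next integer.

n = 517 per group

n = (z_{α/2} + z_β)² · [p₁(1−p₁) + p₂(1−p₂)] / (p₁ − p₂)²
  = (1.645 + 1.036)² · (0.36·0.64 + 0.49·0.51) / (-0.13)²
  = (2.681)² · (0.2304 + 0.2499) / 0.0169
  = 7.1878 · 0.4803 / 0.0169
  = 204.28
Design effect: 2.2 × 204.28 = 449.41.
Adjust for 87% response: 449.41 / 0.87 = 516.56.
Round up → n = 517 per group.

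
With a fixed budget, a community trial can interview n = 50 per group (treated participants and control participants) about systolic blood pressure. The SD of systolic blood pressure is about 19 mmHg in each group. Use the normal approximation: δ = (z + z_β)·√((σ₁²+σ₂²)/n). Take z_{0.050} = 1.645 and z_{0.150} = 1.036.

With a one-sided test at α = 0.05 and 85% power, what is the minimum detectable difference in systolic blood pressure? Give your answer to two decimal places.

Minimum detectable difference ≈ 10.19 mmHg

δ = (z_α + z_β) · √((σ₁²+σ₂²)/n)
  = (1.645 + 1.036) · √(722/50)
  = 2.681 · √14.44
  = 2.681 · 3.8000
  = 10.1878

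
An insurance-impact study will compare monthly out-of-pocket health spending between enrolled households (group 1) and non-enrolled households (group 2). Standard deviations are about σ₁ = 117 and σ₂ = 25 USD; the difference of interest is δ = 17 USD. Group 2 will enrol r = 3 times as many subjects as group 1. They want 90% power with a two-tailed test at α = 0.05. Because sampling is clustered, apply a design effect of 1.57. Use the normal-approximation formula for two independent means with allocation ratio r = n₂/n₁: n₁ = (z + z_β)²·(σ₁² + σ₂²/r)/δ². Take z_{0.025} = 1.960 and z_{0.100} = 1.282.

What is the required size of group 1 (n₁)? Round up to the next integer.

n₁ = 794

n₁ = (z_{α/2} + z_β)² · (σ₁² + σ₂²/r) / δ²
   = (1.960 + 1.282)² · (117² + 25²/3) / 17²
   = 10.5106 · (13689 + 208.3333) / 289
   = 10.5106 · 13897.3 / 289
   = 505.43
Design effect: 1.57 × 505.43 = 793.52.
Round up → n₁ = 794; n₂ = r·n₁ = 3 × 794 = 2382.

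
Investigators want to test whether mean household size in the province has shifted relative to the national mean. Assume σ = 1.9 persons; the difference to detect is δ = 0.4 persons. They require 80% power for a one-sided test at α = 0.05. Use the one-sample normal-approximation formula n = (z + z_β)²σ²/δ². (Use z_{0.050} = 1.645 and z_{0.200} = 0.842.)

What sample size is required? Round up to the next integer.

n = (z_α + z_β)² · σ² / δ²
  = (1.645 + 0.842)² · 1.9² / 0.4²
  = 6.1852 · 3.61 / 0.16
  = 139.55
Round up → n = 140.

n = 140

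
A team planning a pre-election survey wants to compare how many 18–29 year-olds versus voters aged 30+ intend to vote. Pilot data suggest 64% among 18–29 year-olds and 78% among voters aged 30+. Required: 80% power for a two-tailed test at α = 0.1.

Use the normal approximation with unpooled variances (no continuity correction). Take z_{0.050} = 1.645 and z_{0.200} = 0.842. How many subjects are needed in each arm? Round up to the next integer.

n = (z_{α/2} + z_β)² · [p₁(1−p₁) + p₂(1−p₂)] / (p₁ − p₂)²
  = (1.645 + 0.842)² · (0.64·0.36 + 0.78·0.22) / (-0.14)²
  = (2.487)² · (0.2304 + 0.1716) / 0.0196
  = 6.1852 · 0.4020 / 0.0196
  = 126.86
Round up → n = 127 per group.

n = 127 per group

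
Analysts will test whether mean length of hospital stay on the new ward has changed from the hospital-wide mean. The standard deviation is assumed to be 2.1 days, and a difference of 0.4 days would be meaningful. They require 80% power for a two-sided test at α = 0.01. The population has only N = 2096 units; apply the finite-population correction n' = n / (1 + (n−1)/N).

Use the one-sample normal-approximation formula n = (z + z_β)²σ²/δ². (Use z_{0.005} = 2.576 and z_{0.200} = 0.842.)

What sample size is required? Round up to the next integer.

n = (z_{α/2} + z_β)² · σ² / δ²
  = (2.576 + 0.842)² · 2.1² / 0.4²
  = 11.6827 · 4.41 / 0.16
  = 322.01
Finite-population correction (N = 2096): 322.01 / (1 + (322.01 − 1)/2096) = 279.24.
Round up → n = 280.

n = 280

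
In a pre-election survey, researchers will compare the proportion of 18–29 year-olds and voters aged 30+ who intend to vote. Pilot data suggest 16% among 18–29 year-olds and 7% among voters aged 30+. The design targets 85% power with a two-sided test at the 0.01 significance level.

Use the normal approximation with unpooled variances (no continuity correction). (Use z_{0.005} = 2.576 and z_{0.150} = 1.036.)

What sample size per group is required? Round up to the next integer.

n = (z_{α/2} + z_β)² · [p₁(1−p₁) + p₂(1−p₂)] / (p₁ − p₂)²
  = (2.576 + 1.036)² · (0.16·0.84 + 0.07·0.93) / (0.09)²
  = (3.612)² · (0.1344 + 0.0651) / 0.0081
  = 13.0465 · 0.1995 / 0.0081
  = 321.33
Round up → n = 322 per group.

n = 322 per group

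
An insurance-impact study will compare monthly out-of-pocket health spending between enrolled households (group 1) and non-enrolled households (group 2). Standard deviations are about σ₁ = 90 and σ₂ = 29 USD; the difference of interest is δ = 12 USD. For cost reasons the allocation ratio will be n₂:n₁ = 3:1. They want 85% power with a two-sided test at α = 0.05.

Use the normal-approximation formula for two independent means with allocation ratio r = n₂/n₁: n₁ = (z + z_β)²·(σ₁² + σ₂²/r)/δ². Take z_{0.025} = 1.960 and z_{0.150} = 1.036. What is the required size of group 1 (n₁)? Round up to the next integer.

n₁ = 523

n₁ = (z_{α/2} + z_β)² · (σ₁² + σ₂²/r) / δ²
   = (1.960 + 1.036)² · (90² + 29²/3) / 12²
   = 8.9760 · (8100 + 280.3333) / 144
   = 8.9760 · 8380.3 / 144
   = 522.38
Round up → n₁ = 523; n₂ = r·n₁ = 3 × 523 = 1569.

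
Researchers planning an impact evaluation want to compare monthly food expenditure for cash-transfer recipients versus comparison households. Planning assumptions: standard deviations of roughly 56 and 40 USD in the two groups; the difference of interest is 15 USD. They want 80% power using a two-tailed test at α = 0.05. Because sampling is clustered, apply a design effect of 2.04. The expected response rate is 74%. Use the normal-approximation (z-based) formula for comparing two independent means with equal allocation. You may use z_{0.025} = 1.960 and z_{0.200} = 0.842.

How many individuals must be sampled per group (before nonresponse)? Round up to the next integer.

n = 456 per group

n = (z_{α/2} + z_β)² · (σ₁² + σ₂²) / δ²
  = (1.960 + 0.842)² · (56² + 40² = 4736) / 15²
  = 7.8512 · 4736 / 225
  = 165.26
Design effect: 2.04 × 165.26 = 337.13.
Adjust for 74% response: 337.13 / 0.74 = 455.58.
Round up → n = 456 per group.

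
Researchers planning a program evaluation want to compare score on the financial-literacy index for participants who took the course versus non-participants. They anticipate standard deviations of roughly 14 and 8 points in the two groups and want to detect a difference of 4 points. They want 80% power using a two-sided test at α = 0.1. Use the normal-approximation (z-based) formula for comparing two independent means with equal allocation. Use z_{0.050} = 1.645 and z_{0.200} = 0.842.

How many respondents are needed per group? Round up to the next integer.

n = 101 per group

n = (z_{α/2} + z_β)² · (σ₁² + σ₂²) / δ²
  = (1.645 + 0.842)² · (14² + 8² = 260) / 4²
  = 6.1852 · 260 / 16
  = 100.51
Round up → n = 101 per group.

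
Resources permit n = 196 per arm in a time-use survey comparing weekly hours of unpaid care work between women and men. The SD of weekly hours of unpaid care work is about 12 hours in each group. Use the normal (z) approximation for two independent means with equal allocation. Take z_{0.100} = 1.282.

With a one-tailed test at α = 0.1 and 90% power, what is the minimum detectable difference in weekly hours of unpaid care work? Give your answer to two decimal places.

Minimum detectable difference ≈ 3.11 hours

δ = (z_α + z_β) · √((σ₁²+σ₂²)/n)
  = (1.282 + 1.282) · √(288/196)
  = 2.564 · √1.4694
  = 2.564 · 1.2122
  = 3.1080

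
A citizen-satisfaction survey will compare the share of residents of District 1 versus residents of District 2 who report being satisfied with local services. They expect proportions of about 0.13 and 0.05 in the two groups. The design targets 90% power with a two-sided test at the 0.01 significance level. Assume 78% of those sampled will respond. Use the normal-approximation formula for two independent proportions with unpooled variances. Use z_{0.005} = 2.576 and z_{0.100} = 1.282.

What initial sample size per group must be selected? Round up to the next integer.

n = (z_{α/2} + z_β)² · [p₁(1−p₁) + p₂(1−p₂)] / (p₁ − p₂)²
  = (2.576 + 1.282)² · (0.13·0.87 + 0.05·0.95) / (0.08)²
  = (3.858)² · (0.1131 + 0.0475) / 0.0064
  = 14.8842 · 0.1606 / 0.0064
  = 373.50
Adjust for 78% response: 373.50 / 0.78 = 478.85.
Round up → n = 479 per group.

n = 479 per group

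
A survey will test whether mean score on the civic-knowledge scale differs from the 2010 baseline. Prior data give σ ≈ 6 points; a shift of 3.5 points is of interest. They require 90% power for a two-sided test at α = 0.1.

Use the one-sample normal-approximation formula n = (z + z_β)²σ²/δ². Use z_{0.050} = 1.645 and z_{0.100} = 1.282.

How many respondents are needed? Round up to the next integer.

n = 26

n = (z_{α/2} + z_β)² · σ² / δ²
  = (1.645 + 1.282)² · 6² / 3.5²
  = 8.5673 · 36 / 12.25
  = 25.18
Round up → n = 26.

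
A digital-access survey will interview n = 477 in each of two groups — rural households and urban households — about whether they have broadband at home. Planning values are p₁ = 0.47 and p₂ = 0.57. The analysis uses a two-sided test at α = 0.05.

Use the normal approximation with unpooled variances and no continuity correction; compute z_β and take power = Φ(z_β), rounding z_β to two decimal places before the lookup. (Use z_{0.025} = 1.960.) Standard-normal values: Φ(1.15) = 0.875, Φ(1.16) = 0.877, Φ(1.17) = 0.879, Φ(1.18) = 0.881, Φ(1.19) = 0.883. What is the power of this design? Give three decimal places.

Power ≈ 0.875

z_β = |p₁−p₂|·√(n/[p₁q₁+p₂q₂]) − z_{α/2}
    = 0.10 · √(477/0.4942) − 1.960
    = 0.10 · 31.0676 − 1.960
    = 3.1068 − 1.960 = 1.1468 → 1.15
Power = Φ(1.15) = 0.875.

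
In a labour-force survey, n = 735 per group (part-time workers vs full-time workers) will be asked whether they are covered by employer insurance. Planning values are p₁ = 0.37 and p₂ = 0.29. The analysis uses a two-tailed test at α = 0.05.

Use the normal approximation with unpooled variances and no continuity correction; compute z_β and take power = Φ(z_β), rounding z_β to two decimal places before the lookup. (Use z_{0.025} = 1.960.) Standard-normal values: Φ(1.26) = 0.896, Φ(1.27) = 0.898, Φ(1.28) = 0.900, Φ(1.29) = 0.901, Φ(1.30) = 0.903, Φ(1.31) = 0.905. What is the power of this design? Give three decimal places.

Power ≈ 0.905

z_β = |p₁−p₂|·√(n/[p₁q₁+p₂q₂]) − z_{α/2}
    = 0.08 · √(735/0.4390) − 1.960
    = 0.08 · 40.9177 − 1.960
    = 3.2734 − 1.960 = 1.3134 → 1.31
Power = Φ(1.31) = 0.905.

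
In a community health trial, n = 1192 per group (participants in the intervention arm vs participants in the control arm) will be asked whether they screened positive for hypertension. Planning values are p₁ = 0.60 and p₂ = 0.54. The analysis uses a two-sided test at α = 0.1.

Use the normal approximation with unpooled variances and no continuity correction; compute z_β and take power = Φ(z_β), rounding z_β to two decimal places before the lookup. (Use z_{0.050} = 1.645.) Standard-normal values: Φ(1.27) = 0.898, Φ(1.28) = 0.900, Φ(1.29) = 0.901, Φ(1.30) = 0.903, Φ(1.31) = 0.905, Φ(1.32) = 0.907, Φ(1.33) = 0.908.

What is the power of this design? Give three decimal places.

Power ≈ 0.907

z_β = |p₁−p₂|·√(n/[p₁q₁+p₂q₂]) − z_{α/2}
    = 0.06 · √(1192/0.4884) − 1.645
    = 0.06 · 49.4027 − 1.645
    = 2.9642 − 1.645 = 1.3192 → 1.32
Power = Φ(1.32) = 0.907.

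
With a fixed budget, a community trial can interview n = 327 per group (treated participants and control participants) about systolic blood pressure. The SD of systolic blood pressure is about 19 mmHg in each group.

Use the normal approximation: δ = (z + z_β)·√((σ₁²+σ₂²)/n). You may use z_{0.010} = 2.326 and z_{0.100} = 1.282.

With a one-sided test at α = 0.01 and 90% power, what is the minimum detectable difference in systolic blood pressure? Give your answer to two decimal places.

δ = (z_α + z_β) · √((σ₁²+σ₂²)/n)
  = (2.326 + 1.282) · √(722/327)
  = 3.608 · √2.208
  = 3.608 · 1.4859
  = 5.3612

Minimum detectable difference ≈ 5.36 mmHg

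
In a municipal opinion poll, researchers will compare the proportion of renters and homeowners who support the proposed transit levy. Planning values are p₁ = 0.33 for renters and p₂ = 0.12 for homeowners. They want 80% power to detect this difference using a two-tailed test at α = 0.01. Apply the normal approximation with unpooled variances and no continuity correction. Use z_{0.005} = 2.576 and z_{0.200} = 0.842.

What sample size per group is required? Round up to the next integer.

n = (z_{α/2} + z_β)² · [p₁(1−p₁) + p₂(1−p₂)] / (p₁ − p₂)²
  = (2.576 + 0.842)² · (0.33·0.67 + 0.12·0.88) / (0.21)²
  = (3.418)² · (0.2211 + 0.1056) / 0.0441
  = 11.6827 · 0.3267 / 0.0441
  = 86.55
Round up → n = 87 per group.

n = 87 per group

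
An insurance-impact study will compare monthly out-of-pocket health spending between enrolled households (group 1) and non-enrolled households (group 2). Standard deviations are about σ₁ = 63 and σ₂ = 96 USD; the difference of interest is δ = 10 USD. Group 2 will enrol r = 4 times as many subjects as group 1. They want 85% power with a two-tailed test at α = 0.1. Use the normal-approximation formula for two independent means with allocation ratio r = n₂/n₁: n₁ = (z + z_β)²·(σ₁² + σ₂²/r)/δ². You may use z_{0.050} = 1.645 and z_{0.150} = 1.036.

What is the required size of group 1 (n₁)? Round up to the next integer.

n₁ = 451

n₁ = (z_{α/2} + z_β)² · (σ₁² + σ₂²/r) / δ²
   = (1.645 + 1.036)² · (63² + 96²/4) / 10²
   = 7.1878 · (3969 + 2304) / 100
   = 7.1878 · 6273 / 100
   = 450.89
Round up → n₁ = 451; n₂ = r·n₁ = 4 × 451 = 1804.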